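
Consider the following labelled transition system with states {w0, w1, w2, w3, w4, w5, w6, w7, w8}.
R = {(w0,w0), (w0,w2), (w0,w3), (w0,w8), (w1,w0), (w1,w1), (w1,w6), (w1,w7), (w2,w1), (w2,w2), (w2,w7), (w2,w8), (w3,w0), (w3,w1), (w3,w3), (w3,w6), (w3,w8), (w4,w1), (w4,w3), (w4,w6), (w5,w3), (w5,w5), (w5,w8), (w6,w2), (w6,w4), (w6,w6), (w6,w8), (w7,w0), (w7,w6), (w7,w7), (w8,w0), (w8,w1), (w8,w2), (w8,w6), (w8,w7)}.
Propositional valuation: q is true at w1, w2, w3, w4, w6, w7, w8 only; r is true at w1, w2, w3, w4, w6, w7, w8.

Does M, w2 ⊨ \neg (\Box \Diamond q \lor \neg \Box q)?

At w2: \Box \Diamond q \lor \neg \Box q is true, so \neg (\Box \Diamond q \lor \neg \Box q) is false.
  At w2: \Box \Diamond q is true, \neg \Box q is false, so \Box \Diamond q \lor \neg \Box q is true.
    At w2: \Box \Diamond q requires \Diamond q at every successor {w1, w2, w7, w8}.
      At w1: \Diamond q is true.
      At w2: \Diamond q is true.
      At w7: \Diamond q is true.
      At w8: \Diamond q is true.
    So \Box \Diamond q is true at w2.
    At w2: \Box q is true, so \neg \Box q is false.
      At w2: \Box q requires q at every successor {w1, w2, w7, w8}.
        At w1: q is true.
        At w2: q is true.
        At w7: q is true.
        At w8: q is true.
      So \Box q is true at w2.

No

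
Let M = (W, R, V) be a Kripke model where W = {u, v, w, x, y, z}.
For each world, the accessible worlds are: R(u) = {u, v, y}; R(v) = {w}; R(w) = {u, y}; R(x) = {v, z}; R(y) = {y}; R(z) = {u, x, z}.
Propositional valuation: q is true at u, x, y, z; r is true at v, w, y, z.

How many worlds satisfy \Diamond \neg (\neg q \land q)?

Let φ = \Diamond \neg (\neg q \land q). Evaluate φ at each world:
  u (successors {u, v, y}): φ is true.
  v (successors {w}): φ is true.
  w (successors {u, y}): φ is true.
  x (successors {v, z}): φ is true.
  y (successors {y}): φ is true.
  z (successors {u, x, z}): φ is true.
For instance, at v:
  At v: \Diamond \neg (\neg q \land q) requires \neg (\neg q \land q) at some successor in {w}.
    \neg (\neg q \land q) holds at w, so \Diamond \neg (\neg q \land q) is true at v.
Satisfying worlds: {u, v, w, x, y, z}

6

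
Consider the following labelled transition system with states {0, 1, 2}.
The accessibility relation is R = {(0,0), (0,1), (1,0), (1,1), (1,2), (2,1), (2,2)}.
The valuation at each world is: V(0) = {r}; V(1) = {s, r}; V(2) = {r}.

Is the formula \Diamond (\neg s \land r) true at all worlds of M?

Recall that \Diamond ψ holds at a world iff ψ holds at some accessible world.
Let φ = \Diamond (\neg s \land r). Evaluate φ at each world:
  0 (successors {0, 1}): φ is true.
  1 (successors {0, 1, 2}): φ is true.
  2 (successors {1, 2}): φ is true.
For instance, at 1:
  At 1: \Diamond (\neg s \land r) requires \neg s \land r at some successor in {0, 1, 2}.
    \neg s \land r holds at 0, so \Diamond (\neg s \land r) is true at 1.

Yes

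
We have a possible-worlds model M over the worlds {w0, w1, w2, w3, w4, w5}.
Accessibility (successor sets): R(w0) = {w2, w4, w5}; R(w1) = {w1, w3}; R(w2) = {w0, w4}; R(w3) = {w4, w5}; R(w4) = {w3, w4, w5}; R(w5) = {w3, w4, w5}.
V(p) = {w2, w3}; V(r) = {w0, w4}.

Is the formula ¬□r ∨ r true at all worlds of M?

Let φ = ¬□r ∨ r. Evaluate φ at each world:
  w0 (successors {w2, w4, w5}): φ is true.
  w1 (successors {w1, w3}): φ is true.
  w2 (successors {w0, w4}): φ is false.
  w3 (successors {w4, w5}): φ is true.
  w4 (successors {w3, w4, w5}): φ is true.
  w5 (successors {w3, w4, w5}): φ is true.
Detail at w2 (counterexample):
  At w2: ¬□r is false, r is false, so ¬□r ∨ r is false.
    At w2: □r is true, so ¬□r is false.
      At w2: □r requires r at every successor {w0, w4}.
        At w0: r is true.
        At w4: r is true.
      So □r is true at w2.

No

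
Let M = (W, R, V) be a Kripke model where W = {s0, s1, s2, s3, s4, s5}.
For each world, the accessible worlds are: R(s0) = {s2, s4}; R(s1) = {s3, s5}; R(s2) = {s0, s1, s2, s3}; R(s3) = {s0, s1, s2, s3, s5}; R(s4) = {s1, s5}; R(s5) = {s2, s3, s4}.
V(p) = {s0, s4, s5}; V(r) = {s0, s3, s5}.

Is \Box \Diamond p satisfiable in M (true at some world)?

Yes

Let φ = \Box \Diamond p. Evaluate φ at each world:
  s0 (successors {s2, s4}): φ is true.
  s1 (successors {s3, s5}): φ is true.
  s2 (successors {s0, s1, s2, s3}): φ is true.
  s3 (successors {s0, s1, s2, s3, s5}): φ is true.
  s4 (successors {s1, s5}): φ is true.
  s5 (successors {s2, s3, s4}): φ is true.
Detail at s0 (witness):
  At s0: \Box \Diamond p requires \Diamond p at every successor {s2, s4}.
      At s2: \Diamond p requires p at some successor in {s0, s1, s2, s3}.
        p holds at s0, so \Diamond p is true at s2.
      At s4: \Diamond p requires p at some successor in {s1, s5}.
        p holds at s5, so \Diamond p is true at s4.
  So \Box \Diamond p is true at s0.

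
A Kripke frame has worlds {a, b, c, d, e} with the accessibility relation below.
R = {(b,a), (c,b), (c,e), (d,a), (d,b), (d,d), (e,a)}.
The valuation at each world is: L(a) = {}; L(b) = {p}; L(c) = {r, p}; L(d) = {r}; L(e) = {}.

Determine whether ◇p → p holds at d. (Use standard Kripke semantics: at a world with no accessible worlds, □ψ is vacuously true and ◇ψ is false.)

At d: ◇p is true, p is false, so ◇p → p is false.
  At d: ◇p requires p at some successor in {a, b, d}.
    p holds at b, so ◇p is true at d.

No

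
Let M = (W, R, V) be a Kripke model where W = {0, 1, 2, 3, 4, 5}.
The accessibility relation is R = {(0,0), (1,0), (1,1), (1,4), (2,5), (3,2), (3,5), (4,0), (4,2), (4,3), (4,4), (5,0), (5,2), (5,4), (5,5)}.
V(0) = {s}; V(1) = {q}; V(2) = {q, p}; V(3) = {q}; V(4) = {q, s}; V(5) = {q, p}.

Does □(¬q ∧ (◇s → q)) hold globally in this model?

Recall that □ψ holds at a world iff ψ holds at every accessible world, and ◇ψ holds iff ψ holds at some accessible world.
Let φ = □(¬q ∧ (◇s → q)). Evaluate φ at each world:
  0 (successors {0}): φ is false.
  1 (successors {0, 1, 4}): φ is false.
  2 (successors {5}): φ is false.
  3 (successors {2, 5}): φ is false.
  4 (successors {0, 2, 3, 4}): φ is false.
  5 (successors {0, 2, 4, 5}): φ is false.
Detail at 0 (counterexample):
  At 0: □(¬q ∧ (◇s → q)) requires ¬q ∧ (◇s → q) at every successor {0}.
    ¬q ∧ (◇s → q) fails at 0, so □(¬q ∧ (◇s → q)) is false at 0.
      At 0: ¬q is true, ◇s → q is false, so ¬q ∧ (◇s → q) is false.

No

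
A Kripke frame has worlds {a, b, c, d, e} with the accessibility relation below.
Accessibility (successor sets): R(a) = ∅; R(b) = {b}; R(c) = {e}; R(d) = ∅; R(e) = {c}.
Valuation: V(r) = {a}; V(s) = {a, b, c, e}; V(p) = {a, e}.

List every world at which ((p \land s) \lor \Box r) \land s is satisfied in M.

Let φ = ((p \land s) \lor \Box r) \land s. Evaluate φ at each world:
  a (successors ∅): φ is true.
  b (successors {b}): φ is false.
  c (successors {e}): φ is false.
  d (successors ∅): φ is false.
  e (successors {c}): φ is true.
For instance, at e:
  At e: (p \land s) \lor \Box r is true, s is true, so ((p \land s) \lor \Box r) \land s is true.
    At e: p \land s is true, \Box r is false, so (p \land s) \lor \Box r is true.
      At e: \Box r requires r at every successor {c}.
        r fails at c, so \Box r is false at e.
Satisfying worlds: {a, e}

a, e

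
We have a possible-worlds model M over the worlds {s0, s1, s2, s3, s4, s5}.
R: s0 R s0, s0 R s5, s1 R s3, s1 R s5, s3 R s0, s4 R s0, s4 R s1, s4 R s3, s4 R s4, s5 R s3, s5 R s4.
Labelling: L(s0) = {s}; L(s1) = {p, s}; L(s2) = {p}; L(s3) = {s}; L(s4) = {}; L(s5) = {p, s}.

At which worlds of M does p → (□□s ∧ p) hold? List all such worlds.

s0, s2, s3, s4

Let φ = p → (□□s ∧ p). Evaluate φ at each world:
  s0 (successors {s0, s5}): φ is true.
  s1 (successors {s3, s5}): φ is false.
  s2 (successors ∅): φ is true.
  s3 (successors {s0}): φ is true.
  s4 (successors {s0, s1, s3, s4}): φ is true.
  s5 (successors {s3, s4}): φ is false.
For instance, at s3:
  At s3: p is false, □□s ∧ p is false, so p → (□□s ∧ p) is true.
    At s3: □□s is true, p is false, so □□s ∧ p is false.
      At s3: □□s requires □s at every successor {s0}.
        At s0: □s is true.
      So □□s is true at s3.
Satisfying worlds: {s0, s2, s3, s4}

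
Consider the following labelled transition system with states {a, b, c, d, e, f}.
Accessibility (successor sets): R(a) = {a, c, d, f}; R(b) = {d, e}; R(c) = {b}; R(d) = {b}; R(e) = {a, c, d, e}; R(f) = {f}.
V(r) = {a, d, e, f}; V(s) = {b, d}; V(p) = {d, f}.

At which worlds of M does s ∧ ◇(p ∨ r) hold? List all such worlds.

Recall that ◇ψ holds at a world iff ψ holds at some accessible world.
Let φ = s ∧ ◇(p ∨ r). Evaluate φ at each world:
  a (successors {a, c, d, f}): φ is false.
  b (successors {d, e}): φ is true.
  c (successors {b}): φ is false.
  d (successors {b}): φ is false.
  e (successors {a, c, d, e}): φ is false.
  f (successors {f}): φ is false.
For instance, at d:
  At d: s is true, ◇(p ∨ r) is false, so s ∧ ◇(p ∨ r) is false.
    At d: ◇(p ∨ r) requires p ∨ r at some successor in {b}.
      At b: p ∨ r is false.
    So ◇(p ∨ r) is false at d.
Satisfying worlds: {b}

b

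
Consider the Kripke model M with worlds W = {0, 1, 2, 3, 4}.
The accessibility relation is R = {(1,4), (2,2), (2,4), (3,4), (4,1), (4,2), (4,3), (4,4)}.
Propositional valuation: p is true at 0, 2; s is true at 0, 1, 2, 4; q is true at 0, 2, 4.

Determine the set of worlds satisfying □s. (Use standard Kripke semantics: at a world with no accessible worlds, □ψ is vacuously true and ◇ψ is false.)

Let φ = □s. Evaluate φ at each world:
  0 (successors ∅): φ is true.
  1 (successors {4}): φ is true.
  2 (successors {2, 4}): φ is true.
  3 (successors {4}): φ is true.
  4 (successors {1, 2, 3, 4}): φ is false.
For instance, at 3:
  At 3: □s requires s at every successor {4}.
    At 4: s is true.
  So □s is true at 3.
Satisfying worlds: {0, 1, 2, 3}

0, 1, 2, 3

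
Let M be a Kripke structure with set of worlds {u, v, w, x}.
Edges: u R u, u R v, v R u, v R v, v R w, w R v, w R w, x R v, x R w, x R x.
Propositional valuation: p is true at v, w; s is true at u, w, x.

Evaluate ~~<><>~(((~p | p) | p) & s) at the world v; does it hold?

Yes

At v: ~<><>~(((~p | p) | p) & s) is false, so ~~<><>~(((~p | p) | p) & s) is true.
  At v: <><>~(((~p | p) | p) & s) is true, so ~<><>~(((~p | p) | p) & s) is false.
    At v: <><>~(((~p | p) | p) & s) requires <>~(((~p | p) | p) & s) at some successor in {u, v, w}.
      <>~(((~p | p) | p) & s) holds at u, so <><>~(((~p | p) | p) & s) is true at v.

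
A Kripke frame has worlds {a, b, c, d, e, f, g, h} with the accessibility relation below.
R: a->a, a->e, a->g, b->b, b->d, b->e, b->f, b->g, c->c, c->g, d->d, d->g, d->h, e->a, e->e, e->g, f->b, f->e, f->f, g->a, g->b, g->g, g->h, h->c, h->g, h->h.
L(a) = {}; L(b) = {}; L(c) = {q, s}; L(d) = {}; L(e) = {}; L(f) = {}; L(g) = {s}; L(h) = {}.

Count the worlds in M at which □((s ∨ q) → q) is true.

Let φ = □((s ∨ q) → q). Evaluate φ at each world:
  a (successors {a, e, g}): φ is false.
  b (successors {b, d, e, f, g}): φ is false.
  c (successors {c, g}): φ is false.
  d (successors {d, g, h}): φ is false.
  e (successors {a, e, g}): φ is false.
  f (successors {b, e, f}): φ is true.
  g (successors {a, b, g, h}): φ is false.
  h (successors {c, g, h}): φ is false.
For instance, at d:
  At d: □((s ∨ q) → q) requires (s ∨ q) → q at every successor {d, g, h}.
    (s ∨ q) → q fails at g, so □((s ∨ q) → q) is false at d.
Satisfying worlds: {f}

1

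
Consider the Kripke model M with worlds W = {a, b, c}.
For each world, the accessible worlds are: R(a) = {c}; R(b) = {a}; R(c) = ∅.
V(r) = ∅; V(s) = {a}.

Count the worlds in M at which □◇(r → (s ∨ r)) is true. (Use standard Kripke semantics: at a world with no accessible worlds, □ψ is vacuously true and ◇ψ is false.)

2

Let φ = □◇(r → (s ∨ r)). Evaluate φ at each world:
  a (successors {c}): φ is false.
  b (successors {a}): φ is true.
  c (successors ∅): φ is true.
For instance, at a:
  At a: □◇(r → (s ∨ r)) requires ◇(r → (s ∨ r)) at every successor {c}.
    ◇(r → (s ∨ r)) fails at c, so □◇(r → (s ∨ r)) is false at a.
      At c: no accessible worlds, so ◇(r → (s ∨ r)) is false.
Satisfying worlds: {b, c}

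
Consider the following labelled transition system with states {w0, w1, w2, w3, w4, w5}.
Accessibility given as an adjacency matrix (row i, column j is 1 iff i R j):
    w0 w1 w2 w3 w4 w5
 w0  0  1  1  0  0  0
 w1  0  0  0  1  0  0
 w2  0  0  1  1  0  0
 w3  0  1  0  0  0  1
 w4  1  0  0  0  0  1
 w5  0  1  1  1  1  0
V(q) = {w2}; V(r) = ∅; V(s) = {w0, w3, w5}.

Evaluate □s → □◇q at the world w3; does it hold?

Yes

Recall that □ψ holds at a world iff ψ holds at every accessible world, and ◇ψ holds iff ψ holds at some accessible world.
At w3: □s is false, □◇q is false, so □s → □◇q is true.
  At w3: □s requires s at every successor {w1, w5}.
    s fails at w1, so □s is false at w3.
  At w3: □◇q requires ◇q at every successor {w1, w5}.
    ◇q fails at w1, so □◇q is false at w3.
      At w1: ◇q requires q at some successor in {w3}.
        At w3: q is false.
      So ◇q is false at w1.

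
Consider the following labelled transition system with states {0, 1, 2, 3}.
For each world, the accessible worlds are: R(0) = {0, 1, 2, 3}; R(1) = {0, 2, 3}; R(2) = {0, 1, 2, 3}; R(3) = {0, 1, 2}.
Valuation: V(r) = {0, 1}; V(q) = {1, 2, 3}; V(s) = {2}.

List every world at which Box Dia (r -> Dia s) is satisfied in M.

0, 1, 2, 3

Let φ = Box Dia (r -> Dia s). Evaluate φ at each world:
  0 (successors {0, 1, 2, 3}): φ is true.
  1 (successors {0, 2, 3}): φ is true.
  2 (successors {0, 1, 2, 3}): φ is true.
  3 (successors {0, 1, 2}): φ is true.
For instance, at 1:
  At 1: Box Dia (r -> Dia s) requires Dia (r -> Dia s) at every successor {0, 2, 3}.
      At 0: Dia (r -> Dia s) requires r -> Dia s at some successor in {0, 1, 2, 3}.
        r -> Dia s holds at 0, so Dia (r -> Dia s) is true at 0.
      At 2: Dia (r -> Dia s) requires r -> Dia s at some successor in {0, 1, 2, 3}.
        r -> Dia s holds at 0, so Dia (r -> Dia s) is true at 2.
      At 3: Dia (r -> Dia s) requires r -> Dia s at some successor in {0, 1, 2}.
        r -> Dia s holds at 0, so Dia (r -> Dia s) is true at 3.
  So Box Dia (r -> Dia s) is true at 1.
Satisfying worlds: {0, 1, 2, 3}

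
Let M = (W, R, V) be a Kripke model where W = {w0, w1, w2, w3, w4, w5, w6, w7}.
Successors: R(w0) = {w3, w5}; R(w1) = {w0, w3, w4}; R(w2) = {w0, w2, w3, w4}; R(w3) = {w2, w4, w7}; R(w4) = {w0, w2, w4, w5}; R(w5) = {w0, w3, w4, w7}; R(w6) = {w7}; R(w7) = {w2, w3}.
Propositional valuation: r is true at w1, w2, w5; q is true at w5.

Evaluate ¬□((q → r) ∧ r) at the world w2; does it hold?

Yes

At w2: □((q → r) ∧ r) is false, so ¬□((q → r) ∧ r) is true.
  At w2: □((q → r) ∧ r) requires (q → r) ∧ r at every successor {w0, w2, w3, w4}.
    (q → r) ∧ r fails at w0, so □((q → r) ∧ r) is false at w2.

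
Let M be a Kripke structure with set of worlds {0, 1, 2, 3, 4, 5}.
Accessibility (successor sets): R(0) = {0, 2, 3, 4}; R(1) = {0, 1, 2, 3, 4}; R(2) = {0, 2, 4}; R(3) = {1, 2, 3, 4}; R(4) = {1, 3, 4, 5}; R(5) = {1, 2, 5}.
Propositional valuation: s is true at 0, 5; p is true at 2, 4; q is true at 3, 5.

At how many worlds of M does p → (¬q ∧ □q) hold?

4

Let φ = p → (¬q ∧ □q). Evaluate φ at each world:
  0 (successors {0, 2, 3, 4}): φ is true.
  1 (successors {0, 1, 2, 3, 4}): φ is true.
  2 (successors {0, 2, 4}): φ is false.
  3 (successors {1, 2, 3, 4}): φ is true.
  4 (successors {1, 3, 4, 5}): φ is false.
  5 (successors {1, 2, 5}): φ is true.
For instance, at 1:
  At 1: p is false, ¬q ∧ □q is false, so p → (¬q ∧ □q) is true.
    At 1: ¬q is true, □q is false, so ¬q ∧ □q is false.
      At 1: □q requires q at every successor {0, 1, 2, 3, 4}.
        q fails at 0, so □q is false at 1.
Satisfying worlds: {0, 1, 3, 5}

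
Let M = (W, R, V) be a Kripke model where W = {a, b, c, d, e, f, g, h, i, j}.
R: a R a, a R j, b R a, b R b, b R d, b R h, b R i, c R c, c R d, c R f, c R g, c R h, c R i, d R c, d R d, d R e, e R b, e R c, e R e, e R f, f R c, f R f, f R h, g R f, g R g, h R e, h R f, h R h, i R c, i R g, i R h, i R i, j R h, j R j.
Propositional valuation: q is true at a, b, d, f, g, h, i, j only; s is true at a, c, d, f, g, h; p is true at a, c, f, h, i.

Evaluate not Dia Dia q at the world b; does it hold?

No

At b: Dia Dia q is true, so not Dia Dia q is false.
  At b: Dia Dia q requires Dia q at some successor in {a, b, d, h, i}.
    Dia q holds at a, so Dia Dia q is true at b.
      At a: Dia q requires q at some successor in {a, j}.
        q holds at a, so Dia q is true at a.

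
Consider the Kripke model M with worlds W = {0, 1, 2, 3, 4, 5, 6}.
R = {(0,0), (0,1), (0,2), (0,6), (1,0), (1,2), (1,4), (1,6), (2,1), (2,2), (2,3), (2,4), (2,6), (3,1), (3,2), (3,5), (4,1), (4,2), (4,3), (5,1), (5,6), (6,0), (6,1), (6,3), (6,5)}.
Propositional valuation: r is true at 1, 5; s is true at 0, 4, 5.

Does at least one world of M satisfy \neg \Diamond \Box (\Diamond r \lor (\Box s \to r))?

No

Let φ = \neg \Diamond \Box (\Diamond r \lor (\Box s \to r)). Evaluate φ at each world:
  0 (successors {0, 1, 2, 6}): φ is false.
  1 (successors {0, 2, 4, 6}): φ is false.
  2 (successors {1, 2, 3, 4, 6}): φ is false.
  3 (successors {1, 2, 5}): φ is false.
  4 (successors {1, 2, 3}): φ is false.
  5 (successors {1, 6}): φ is false.
  6 (successors {0, 1, 3, 5}): φ is false.
For instance, at 2:
  At 2: \Diamond \Box (\Diamond r \lor (\Box s \to r)) is true, so \neg \Diamond \Box (\Diamond r \lor (\Box s \to r)) is false.
    At 2: \Diamond \Box (\Diamond r \lor (\Box s \to r)) requires \Box (\Diamond r \lor (\Box s \to r)) at some successor in {1, 2, 3, 4, 6}.
      \Box (\Diamond r \lor (\Box s \to r)) holds at 1, so \Diamond \Box (\Diamond r \lor (\Box s \to r)) is true at 2.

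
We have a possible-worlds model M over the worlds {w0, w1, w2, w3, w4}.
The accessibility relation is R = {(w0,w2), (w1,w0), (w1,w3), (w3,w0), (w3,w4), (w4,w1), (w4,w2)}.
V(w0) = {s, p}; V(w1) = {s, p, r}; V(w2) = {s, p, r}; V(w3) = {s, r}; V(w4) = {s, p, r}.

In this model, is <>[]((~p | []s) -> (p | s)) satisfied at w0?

At w0: <>[]((~p | []s) -> (p | s)) requires []((~p | []s) -> (p | s)) at some successor in {w2}.
  []((~p | []s) -> (p | s)) holds at w2, so <>[]((~p | []s) -> (p | s)) is true at w0.
    At w2: no accessible worlds, so []((~p | []s) -> (p | s)) holds vacuously.

Yes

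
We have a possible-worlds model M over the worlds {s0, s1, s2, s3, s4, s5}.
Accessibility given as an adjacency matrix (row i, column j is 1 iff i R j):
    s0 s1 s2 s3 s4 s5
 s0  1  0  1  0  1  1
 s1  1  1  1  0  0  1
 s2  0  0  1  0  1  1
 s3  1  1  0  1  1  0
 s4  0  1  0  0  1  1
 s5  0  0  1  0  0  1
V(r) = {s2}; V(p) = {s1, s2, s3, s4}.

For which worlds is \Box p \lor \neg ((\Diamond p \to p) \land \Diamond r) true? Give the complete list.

s0, s3, s4, s5

Let φ = \Box p \lor \neg ((\Diamond p \to p) \land \Diamond r). Evaluate φ at each world:
  s0 (successors {s0, s2, s4, s5}): φ is true.
  s1 (successors {s0, s1, s2, s5}): φ is false.
  s2 (successors {s2, s4, s5}): φ is false.
  s3 (successors {s0, s1, s3, s4}): φ is true.
  s4 (successors {s1, s4, s5}): φ is true.
  s5 (successors {s2, s5}): φ is true.
For instance, at s2:
  At s2: \Box p is false, \neg ((\Diamond p \to p) \land \Diamond r) is false, so \Box p \lor \neg ((\Diamond p \to p) \land \Diamond r) is false.
    At s2: \Box p requires p at every successor {s2, s4, s5}.
      p fails at s5, so \Box p is false at s2.
    At s2: (\Diamond p \to p) \land \Diamond r is true, so \neg ((\Diamond p \to p) \land \Diamond r) is false.
      At s2: \Diamond p \to p is true, \Diamond r is true, so (\Diamond p \to p) \land \Diamond r is true.
Satisfying worlds: {s0, s3, s4, s5}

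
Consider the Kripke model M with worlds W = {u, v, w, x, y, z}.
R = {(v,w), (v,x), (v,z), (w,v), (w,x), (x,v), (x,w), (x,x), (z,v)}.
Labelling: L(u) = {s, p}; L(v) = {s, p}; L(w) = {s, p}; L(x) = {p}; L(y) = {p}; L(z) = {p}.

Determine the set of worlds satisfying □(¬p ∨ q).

Let φ = □(¬p ∨ q). Evaluate φ at each world:
  u (successors ∅): φ is true.
  v (successors {w, x, z}): φ is false.
  w (successors {v, x}): φ is false.
  x (successors {v, w, x}): φ is false.
  y (successors ∅): φ is true.
  z (successors {v}): φ is false.
For instance, at x:
  At x: □(¬p ∨ q) requires ¬p ∨ q at every successor {v, w, x}.
    ¬p ∨ q fails at v, so □(¬p ∨ q) is false at x.
Satisfying worlds: {u, y}

u, y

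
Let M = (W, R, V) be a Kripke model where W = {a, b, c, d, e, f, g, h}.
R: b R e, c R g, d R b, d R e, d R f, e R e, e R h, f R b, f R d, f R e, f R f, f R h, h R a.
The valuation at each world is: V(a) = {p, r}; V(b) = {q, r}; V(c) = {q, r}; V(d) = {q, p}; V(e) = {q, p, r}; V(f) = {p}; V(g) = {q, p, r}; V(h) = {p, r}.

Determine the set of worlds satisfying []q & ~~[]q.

Let φ = []q & ~~[]q. Evaluate φ at each world:
  a (successors ∅): φ is true.
  b (successors {e}): φ is true.
  c (successors {g}): φ is true.
  d (successors {b, e, f}): φ is false.
  e (successors {e, h}): φ is false.
  f (successors {b, d, e, f, h}): φ is false.
  g (successors ∅): φ is true.
  h (successors {a}): φ is false.
For instance, at d:
  At d: []q is false, ~~[]q is false, so []q & ~~[]q is false.
    At d: []q requires q at every successor {b, e, f}.
      q fails at f, so []q is false at d.
    At d: ~[]q is true, so ~~[]q is false.
      At d: []q is false, so ~[]q is true.
Satisfying worlds: {a, b, c, g}

a, b, c, g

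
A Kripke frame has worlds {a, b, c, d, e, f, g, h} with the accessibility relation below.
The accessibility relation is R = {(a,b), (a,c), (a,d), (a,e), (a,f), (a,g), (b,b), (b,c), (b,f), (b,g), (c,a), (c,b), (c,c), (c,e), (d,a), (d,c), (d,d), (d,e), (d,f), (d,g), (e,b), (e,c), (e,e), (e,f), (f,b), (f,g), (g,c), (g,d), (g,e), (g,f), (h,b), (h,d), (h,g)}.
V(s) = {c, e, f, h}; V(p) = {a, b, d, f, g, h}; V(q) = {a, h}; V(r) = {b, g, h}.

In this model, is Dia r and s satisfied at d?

Recall that Dia ψ holds at a world iff ψ holds at some accessible world.
At d: Dia r is true, s is false, so Dia r and s is false.
  At d: Dia r requires r at some successor in {a, c, d, e, f, g}.
    r holds at g, so Dia r is true at d.

No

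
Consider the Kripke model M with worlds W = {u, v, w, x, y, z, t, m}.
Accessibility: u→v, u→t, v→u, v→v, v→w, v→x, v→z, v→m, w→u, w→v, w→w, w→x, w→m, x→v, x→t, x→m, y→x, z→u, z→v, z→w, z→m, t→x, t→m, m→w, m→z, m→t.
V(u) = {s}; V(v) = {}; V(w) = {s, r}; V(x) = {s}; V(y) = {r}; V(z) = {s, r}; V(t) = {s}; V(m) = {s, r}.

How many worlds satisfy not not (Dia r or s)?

Let φ = not not (Dia r or s). Evaluate φ at each world:
  u (successors {v, t}): φ is true.
  v (successors {u, v, w, x, z, m}): φ is true.
  w (successors {u, v, w, x, m}): φ is true.
  x (successors {v, t, m}): φ is true.
  y (successors {x}): φ is false.
  z (successors {u, v, w, m}): φ is true.
  t (successors {x, m}): φ is true.
  m (successors {w, z, t}): φ is true.
For instance, at x:
  At x: not (Dia r or s) is false, so not not (Dia r or s) is true.
    At x: Dia r or s is true, so not (Dia r or s) is false.
      At x: Dia r is true, s is true, so Dia r or s is true.
Satisfying worlds: {u, v, w, x, z, t, m}

7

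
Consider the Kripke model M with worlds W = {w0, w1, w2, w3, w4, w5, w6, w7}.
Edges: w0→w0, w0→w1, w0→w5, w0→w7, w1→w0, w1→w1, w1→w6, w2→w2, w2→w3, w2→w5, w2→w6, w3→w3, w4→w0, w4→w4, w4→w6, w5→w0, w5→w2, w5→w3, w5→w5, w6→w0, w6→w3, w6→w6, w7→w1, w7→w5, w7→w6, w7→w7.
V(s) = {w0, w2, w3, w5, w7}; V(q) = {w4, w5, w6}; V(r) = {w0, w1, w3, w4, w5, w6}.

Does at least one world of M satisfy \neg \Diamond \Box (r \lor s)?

Let φ = \neg \Diamond \Box (r \lor s). Evaluate φ at each world:
  w0 (successors {w0, w1, w5, w7}): φ is false.
  w1 (successors {w0, w1, w6}): φ is false.
  w2 (successors {w2, w3, w5, w6}): φ is false.
  w3 (successors {w3}): φ is false.
  w4 (successors {w0, w4, w6}): φ is false.
  w5 (successors {w0, w2, w3, w5}): φ is false.
  w6 (successors {w0, w3, w6}): φ is false.
  w7 (successors {w1, w5, w6, w7}): φ is false.
For instance, at w2:
  At w2: \Diamond \Box (r \lor s) is true, so \neg \Diamond \Box (r \lor s) is false.
    At w2: \Diamond \Box (r \lor s) requires \Box (r \lor s) at some successor in {w2, w3, w5, w6}.
      \Box (r \lor s) holds at w2, so \Diamond \Box (r \lor s) is true at w2.

No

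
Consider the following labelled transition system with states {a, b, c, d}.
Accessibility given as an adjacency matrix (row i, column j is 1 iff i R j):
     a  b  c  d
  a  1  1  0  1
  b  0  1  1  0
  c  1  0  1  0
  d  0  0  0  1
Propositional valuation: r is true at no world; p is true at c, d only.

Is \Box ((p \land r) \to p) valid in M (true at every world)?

Yes

Recall that \Box ψ holds at a world iff ψ holds at every accessible world, and \Diamond ψ holds iff ψ holds at some accessible world.
Let φ = \Box ((p \land r) \to p). Evaluate φ at each world:
  a (successors {a, b, d}): φ is true.
  b (successors {b, c}): φ is true.
  c (successors {a, c}): φ is true.
  d (successors {d}): φ is true.
For instance, at c:
  At c: \Box ((p \land r) \to p) requires (p \land r) \to p at every successor {a, c}.
    At a: (p \land r) \to p is true.
    At c: (p \land r) \to p is true.
  So \Box ((p \land r) \to p) is true at c.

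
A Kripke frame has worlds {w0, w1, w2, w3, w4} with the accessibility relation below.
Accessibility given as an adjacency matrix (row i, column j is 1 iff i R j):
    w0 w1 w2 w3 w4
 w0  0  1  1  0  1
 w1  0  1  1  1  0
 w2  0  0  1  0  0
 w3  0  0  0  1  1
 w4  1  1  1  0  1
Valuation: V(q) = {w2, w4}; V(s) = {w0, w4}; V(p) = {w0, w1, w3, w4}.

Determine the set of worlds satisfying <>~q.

w0, w1, w3, w4

Let φ = <>~q. Evaluate φ at each world:
  w0 (successors {w1, w2, w4}): φ is true.
  w1 (successors {w1, w2, w3}): φ is true.
  w2 (successors {w2}): φ is false.
  w3 (successors {w3, w4}): φ is true.
  w4 (successors {w0, w1, w2, w4}): φ is true.
For instance, at w1:
  At w1: <>~q requires ~q at some successor in {w1, w2, w3}.
    ~q holds at w1, so <>~q is true at w1.
Satisfying worlds: {w0, w1, w3, w4}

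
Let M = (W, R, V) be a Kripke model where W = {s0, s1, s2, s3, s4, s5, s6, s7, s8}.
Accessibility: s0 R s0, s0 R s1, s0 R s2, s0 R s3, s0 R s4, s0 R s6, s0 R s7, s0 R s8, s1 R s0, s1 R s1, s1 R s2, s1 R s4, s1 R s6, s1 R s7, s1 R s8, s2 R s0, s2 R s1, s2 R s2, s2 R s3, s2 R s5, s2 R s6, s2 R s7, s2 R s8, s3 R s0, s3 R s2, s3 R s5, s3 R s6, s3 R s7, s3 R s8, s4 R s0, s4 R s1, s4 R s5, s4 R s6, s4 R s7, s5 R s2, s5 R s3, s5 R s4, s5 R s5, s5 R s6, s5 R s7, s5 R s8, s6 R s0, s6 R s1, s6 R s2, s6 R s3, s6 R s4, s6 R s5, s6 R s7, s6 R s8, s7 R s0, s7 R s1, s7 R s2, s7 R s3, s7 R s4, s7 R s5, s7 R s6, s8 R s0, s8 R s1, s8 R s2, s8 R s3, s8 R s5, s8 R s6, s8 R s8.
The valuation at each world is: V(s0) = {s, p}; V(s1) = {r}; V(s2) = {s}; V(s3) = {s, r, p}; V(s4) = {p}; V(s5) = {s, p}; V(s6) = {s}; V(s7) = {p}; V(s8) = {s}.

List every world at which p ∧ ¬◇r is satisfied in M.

Let φ = p ∧ ¬◇r. Evaluate φ at each world:
  s0 (successors {s0, s1, s2, s3, s4, s6, s7, s8}): φ is false.
  s1 (successors {s0, s1, s2, s4, s6, s7, s8}): φ is false.
  s2 (successors {s0, s1, s2, s3, s5, s6, s7, s8}): φ is false.
  s3 (successors {s0, s2, s5, s6, s7, s8}): φ is true.
  s4 (successors {s0, s1, s5, s6, s7}): φ is false.
  s5 (successors {s2, s3, s4, s5, s6, s7, s8}): φ is false.
  s6 (successors {s0, s1, s2, s3, s4, s5, s7, s8}): φ is false.
  s7 (successors {s0, s1, s2, s3, s4, s5, s6}): φ is false.
  s8 (successors {s0, s1, s2, s3, s5, s6, s8}): φ is false.
For instance, at s6:
  At s6: p is false, ¬◇r is false, so p ∧ ¬◇r is false.
    At s6: ◇r is true, so ¬◇r is false.
      At s6: ◇r requires r at some successor in {s0, s1, s2, s3, s4, s5, s7, s8}.
        r holds at s1, so ◇r is true at s6.
Satisfying worlds: {s3}

s3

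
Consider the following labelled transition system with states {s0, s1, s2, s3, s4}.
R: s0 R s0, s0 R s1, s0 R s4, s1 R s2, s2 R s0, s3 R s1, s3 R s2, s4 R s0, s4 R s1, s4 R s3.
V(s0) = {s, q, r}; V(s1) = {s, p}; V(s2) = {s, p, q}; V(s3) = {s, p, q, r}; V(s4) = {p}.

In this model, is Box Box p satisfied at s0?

At s0: Box Box p requires Box p at every successor {s0, s1, s4}.
  Box p fails at s0, so Box Box p is false at s0.
    At s0: Box p requires p at every successor {s0, s1, s4}.
      p fails at s0, so Box p is false at s0.

No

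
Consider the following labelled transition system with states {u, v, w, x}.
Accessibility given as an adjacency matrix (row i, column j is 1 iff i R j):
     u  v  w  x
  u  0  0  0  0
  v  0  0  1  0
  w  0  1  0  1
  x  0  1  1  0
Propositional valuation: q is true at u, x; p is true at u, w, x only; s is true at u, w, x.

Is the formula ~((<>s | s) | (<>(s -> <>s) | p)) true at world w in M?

No

At w: (<>s | s) | (<>(s -> <>s) | p) is true, so ~((<>s | s) | (<>(s -> <>s) | p)) is false.
  At w: <>s | s is true, <>(s -> <>s) | p is true, so (<>s | s) | (<>(s -> <>s) | p) is true.
    At w: <>s is true, s is true, so <>s | s is true.
      At w: <>s requires s at some successor in {v, x}.
        s holds at x, so <>s is true at w.
    At w: <>(s -> <>s) is true, p is true, so <>(s -> <>s) | p is true.
      At w: <>(s -> <>s) requires s -> <>s at some successor in {v, x}.
        s -> <>s holds at v, so <>(s -> <>s) is true at w.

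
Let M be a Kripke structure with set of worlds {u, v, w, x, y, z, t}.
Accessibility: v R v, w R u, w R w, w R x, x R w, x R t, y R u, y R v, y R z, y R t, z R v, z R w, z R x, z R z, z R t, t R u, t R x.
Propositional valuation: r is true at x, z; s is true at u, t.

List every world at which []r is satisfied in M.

u

Recall that []ψ holds at a world iff ψ holds at every accessible world, and <>ψ holds iff ψ holds at some accessible world.
Let φ = []r. Evaluate φ at each world:
  u (successors ∅): φ is true.
  v (successors {v}): φ is false.
  w (successors {u, w, x}): φ is false.
  x (successors {w, t}): φ is false.
  y (successors {u, v, z, t}): φ is false.
  z (successors {v, w, x, z, t}): φ is false.
  t (successors {u, x}): φ is false.
For instance, at z:
  At z: []r requires r at every successor {v, w, x, z, t}.
    r fails at v, so []r is false at z.
Satisfying worlds: {u}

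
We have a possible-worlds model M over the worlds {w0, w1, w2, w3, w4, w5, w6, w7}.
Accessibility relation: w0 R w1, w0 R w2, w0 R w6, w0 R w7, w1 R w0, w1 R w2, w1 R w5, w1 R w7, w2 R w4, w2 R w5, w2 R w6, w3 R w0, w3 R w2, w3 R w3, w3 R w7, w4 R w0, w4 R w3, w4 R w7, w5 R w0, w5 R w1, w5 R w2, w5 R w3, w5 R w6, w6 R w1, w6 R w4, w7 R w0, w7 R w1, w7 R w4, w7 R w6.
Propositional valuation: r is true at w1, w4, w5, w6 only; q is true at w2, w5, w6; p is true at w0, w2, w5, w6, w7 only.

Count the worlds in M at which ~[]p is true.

Let φ = ~[]p. Evaluate φ at each world:
  w0 (successors {w1, w2, w6, w7}): φ is true.
  w1 (successors {w0, w2, w5, w7}): φ is false.
  w2 (successors {w4, w5, w6}): φ is true.
  w3 (successors {w0, w2, w3, w7}): φ is true.
  w4 (successors {w0, w3, w7}): φ is true.
  w5 (successors {w0, w1, w2, w3, w6}): φ is true.
  w6 (successors {w1, w4}): φ is true.
  w7 (successors {w0, w1, w4, w6}): φ is true.
For instance, at w2:
  At w2: []p is false, so ~[]p is true.
    At w2: []p requires p at every successor {w4, w5, w6}.
      p fails at w4, so []p is false at w2.
Satisfying worlds: {w0, w2, w3, w4, w5, w6, w7}

7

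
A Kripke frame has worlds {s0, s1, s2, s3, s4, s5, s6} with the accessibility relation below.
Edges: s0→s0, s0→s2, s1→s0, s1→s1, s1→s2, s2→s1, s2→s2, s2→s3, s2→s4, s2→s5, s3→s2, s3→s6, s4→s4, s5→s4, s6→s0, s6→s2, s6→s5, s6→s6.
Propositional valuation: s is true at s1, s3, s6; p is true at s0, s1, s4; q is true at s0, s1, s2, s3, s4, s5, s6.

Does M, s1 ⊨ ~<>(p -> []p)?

At s1: <>(p -> []p) is true, so ~<>(p -> []p) is false.
  At s1: <>(p -> []p) requires p -> []p at some successor in {s0, s1, s2}.
    p -> []p holds at s2, so <>(p -> []p) is true at s1.
      At s2: p is false, []p is false, so p -> []p is true.

No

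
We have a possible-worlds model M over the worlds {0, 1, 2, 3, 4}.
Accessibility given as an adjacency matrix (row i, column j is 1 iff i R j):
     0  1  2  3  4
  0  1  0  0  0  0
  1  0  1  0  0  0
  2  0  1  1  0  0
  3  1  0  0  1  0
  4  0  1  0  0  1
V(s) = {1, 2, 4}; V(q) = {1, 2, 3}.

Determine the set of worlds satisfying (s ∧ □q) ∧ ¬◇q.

Let φ = (s ∧ □q) ∧ ¬◇q. Evaluate φ at each world:
  0 (successors {0}): φ is false.
  1 (successors {1}): φ is false.
  2 (successors {1, 2}): φ is false.
  3 (successors {0, 3}): φ is false.
  4 (successors {1, 4}): φ is false.
For instance, at 2:
  At 2: s ∧ □q is true, ¬◇q is false, so (s ∧ □q) ∧ ¬◇q is false.
    At 2: s is true, □q is true, so s ∧ □q is true.
      At 2: □q requires q at every successor {1, 2}.
        At 1: q is true.
        At 2: q is true.
      So □q is true at 2.
    At 2: ◇q is true, so ¬◇q is false.
      At 2: ◇q requires q at some successor in {1, 2}.
        q holds at 1, so ◇q is true at 2.
Satisfying worlds: none.

none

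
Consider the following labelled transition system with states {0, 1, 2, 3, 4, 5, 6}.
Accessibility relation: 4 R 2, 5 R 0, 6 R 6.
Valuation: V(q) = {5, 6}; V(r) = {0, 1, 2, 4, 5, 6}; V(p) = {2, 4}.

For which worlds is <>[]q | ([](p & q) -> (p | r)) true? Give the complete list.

0, 1, 2, 4, 5, 6

Let φ = <>[]q | ([](p & q) -> (p | r)). Evaluate φ at each world:
  0 (successors ∅): φ is true.
  1 (successors ∅): φ is true.
  2 (successors ∅): φ is true.
  3 (successors ∅): φ is false.
  4 (successors {2}): φ is true.
  5 (successors {0}): φ is true.
  6 (successors {6}): φ is true.
For instance, at 6:
  At 6: <>[]q is true, [](p & q) -> (p | r) is true, so <>[]q | ([](p & q) -> (p | r)) is true.
    At 6: <>[]q requires []q at some successor in {6}.
      []q holds at 6, so <>[]q is true at 6.
    At 6: [](p & q) is false, p | r is true, so [](p & q) -> (p | r) is true.
      At 6: [](p & q) requires p & q at every successor {6}.
        p & q fails at 6, so [](p & q) is false at 6.
Satisfying worlds: {0, 1, 2, 4, 5, 6}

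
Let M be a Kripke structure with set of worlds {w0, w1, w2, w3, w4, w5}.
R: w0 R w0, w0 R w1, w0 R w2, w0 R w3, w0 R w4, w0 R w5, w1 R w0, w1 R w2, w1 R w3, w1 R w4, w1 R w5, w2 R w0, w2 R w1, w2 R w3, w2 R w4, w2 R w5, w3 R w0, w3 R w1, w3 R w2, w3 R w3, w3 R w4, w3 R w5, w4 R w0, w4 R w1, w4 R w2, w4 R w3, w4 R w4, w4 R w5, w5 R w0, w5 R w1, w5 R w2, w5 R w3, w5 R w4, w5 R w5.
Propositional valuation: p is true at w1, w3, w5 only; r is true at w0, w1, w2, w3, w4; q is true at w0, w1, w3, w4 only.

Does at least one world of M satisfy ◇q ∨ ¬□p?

Let φ = ◇q ∨ ¬□p. Evaluate φ at each world:
  w0 (successors {w0, w1, w2, w3, w4, w5}): φ is true.
  w1 (successors {w0, w2, w3, w4, w5}): φ is true.
  w2 (successors {w0, w1, w3, w4, w5}): φ is true.
  w3 (successors {w0, w1, w2, w3, w4, w5}): φ is true.
  w4 (successors {w0, w1, w2, w3, w4, w5}): φ is true.
  w5 (successors {w0, w1, w2, w3, w4, w5}): φ is true.
Detail at w0 (witness):
  At w0: ◇q is true, ¬□p is true, so ◇q ∨ ¬□p is true.
    At w0: ◇q requires q at some successor in {w0, w1, w2, w3, w4, w5}.
      q holds at w0, so ◇q is true at w0.
    At w0: □p is false, so ¬□p is true.
      At w0: □p requires p at every successor {w0, w1, w2, w3, w4, w5}.
        p fails at w0, so □p is false at w0.

Yes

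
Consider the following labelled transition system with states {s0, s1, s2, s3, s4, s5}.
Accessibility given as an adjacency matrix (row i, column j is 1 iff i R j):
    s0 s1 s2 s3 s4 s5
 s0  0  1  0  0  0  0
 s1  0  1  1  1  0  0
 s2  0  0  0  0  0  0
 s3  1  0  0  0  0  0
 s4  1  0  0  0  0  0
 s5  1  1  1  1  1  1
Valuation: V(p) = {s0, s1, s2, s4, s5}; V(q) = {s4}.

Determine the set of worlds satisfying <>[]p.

Let φ = <>[]p. Evaluate φ at each world:
  s0 (successors {s1}): φ is false.
  s1 (successors {s1, s2, s3}): φ is true.
  s2 (successors ∅): φ is false.
  s3 (successors {s0}): φ is true.
  s4 (successors {s0}): φ is true.
  s5 (successors {s0, s1, s2, s3, s4, s5}): φ is true.
For instance, at s1:
  At s1: <>[]p requires []p at some successor in {s1, s2, s3}.
    []p holds at s2, so <>[]p is true at s1.
      At s2: no accessible worlds, so []p holds vacuously.
Satisfying worlds: {s1, s3, s4, s5}

s1, s3, s4, s5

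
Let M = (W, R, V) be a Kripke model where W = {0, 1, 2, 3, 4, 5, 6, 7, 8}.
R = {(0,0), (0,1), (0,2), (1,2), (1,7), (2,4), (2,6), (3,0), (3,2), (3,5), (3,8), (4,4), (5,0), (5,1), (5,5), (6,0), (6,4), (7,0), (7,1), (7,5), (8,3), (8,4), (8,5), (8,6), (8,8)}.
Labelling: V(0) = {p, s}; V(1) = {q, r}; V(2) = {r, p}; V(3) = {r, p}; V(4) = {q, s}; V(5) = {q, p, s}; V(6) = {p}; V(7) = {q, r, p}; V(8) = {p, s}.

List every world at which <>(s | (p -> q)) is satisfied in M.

0, 1, 2, 3, 4, 5, 6, 7, 8

Let φ = <>(s | (p -> q)). Evaluate φ at each world:
  0 (successors {0, 1, 2}): φ is true.
  1 (successors {2, 7}): φ is true.
  2 (successors {4, 6}): φ is true.
  3 (successors {0, 2, 5, 8}): φ is true.
  4 (successors {4}): φ is true.
  5 (successors {0, 1, 5}): φ is true.
  6 (successors {0, 4}): φ is true.
  7 (successors {0, 1, 5}): φ is true.
  8 (successors {3, 4, 5, 6, 8}): φ is true.
For instance, at 4:
  At 4: <>(s | (p -> q)) requires s | (p -> q) at some successor in {4}.
    s | (p -> q) holds at 4, so <>(s | (p -> q)) is true at 4.
Satisfying worlds: {0, 1, 2, 3, 4, 5, 6, 7, 8}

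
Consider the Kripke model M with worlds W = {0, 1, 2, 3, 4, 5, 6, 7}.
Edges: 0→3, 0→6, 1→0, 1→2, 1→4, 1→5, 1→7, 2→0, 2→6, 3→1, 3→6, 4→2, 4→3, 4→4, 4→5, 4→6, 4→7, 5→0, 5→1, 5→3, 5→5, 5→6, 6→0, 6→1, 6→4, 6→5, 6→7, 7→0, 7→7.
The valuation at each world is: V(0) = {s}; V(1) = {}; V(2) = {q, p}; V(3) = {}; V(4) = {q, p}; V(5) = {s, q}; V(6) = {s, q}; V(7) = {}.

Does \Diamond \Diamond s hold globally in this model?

Recall that \Diamond ψ holds at a world iff ψ holds at some accessible world.
Let φ = \Diamond \Diamond s. Evaluate φ at each world:
  0 (successors {3, 6}): φ is true.
  1 (successors {0, 2, 4, 5, 7}): φ is true.
  2 (successors {0, 6}): φ is true.
  3 (successors {1, 6}): φ is true.
  4 (successors {2, 3, 4, 5, 6, 7}): φ is true.
  5 (successors {0, 1, 3, 5, 6}): φ is true.
  6 (successors {0, 1, 4, 5, 7}): φ is true.
  7 (successors {0, 7}): φ is true.
For instance, at 2:
  At 2: \Diamond \Diamond s requires \Diamond s at some successor in {0, 6}.
    \Diamond s holds at 0, so \Diamond \Diamond s is true at 2.
      At 0: \Diamond s requires s at some successor in {3, 6}.
        s holds at 6, so \Diamond s is true at 0.

Yes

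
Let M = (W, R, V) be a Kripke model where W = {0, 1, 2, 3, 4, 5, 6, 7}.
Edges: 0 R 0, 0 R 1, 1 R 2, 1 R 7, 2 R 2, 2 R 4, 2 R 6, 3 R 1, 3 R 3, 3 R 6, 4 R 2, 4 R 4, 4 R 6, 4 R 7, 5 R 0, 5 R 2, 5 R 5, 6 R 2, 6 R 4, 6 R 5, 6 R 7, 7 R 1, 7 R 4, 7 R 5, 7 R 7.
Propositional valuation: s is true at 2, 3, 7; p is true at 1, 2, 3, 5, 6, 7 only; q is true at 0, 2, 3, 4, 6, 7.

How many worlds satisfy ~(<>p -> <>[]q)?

Recall that []ψ holds at a world iff ψ holds at every accessible world, and <>ψ holds iff ψ holds at some accessible world.
Let φ = ~(<>p -> <>[]q). Evaluate φ at each world:
  0 (successors {0, 1}): φ is false.
  1 (successors {2, 7}): φ is false.
  2 (successors {2, 4, 6}): φ is false.
  3 (successors {1, 3, 6}): φ is false.
  4 (successors {2, 4, 6, 7}): φ is false.
  5 (successors {0, 2, 5}): φ is false.
  6 (successors {2, 4, 5, 7}): φ is false.
  7 (successors {1, 4, 5, 7}): φ is false.
For instance, at 1:
  At 1: <>p -> <>[]q is true, so ~(<>p -> <>[]q) is false.
    At 1: <>p is true, <>[]q is true, so <>p -> <>[]q is true.
      At 1: <>p requires p at some successor in {2, 7}.
        p holds at 2, so <>p is true at 1.
      At 1: <>[]q requires []q at some successor in {2, 7}.
        []q holds at 2, so <>[]q is true at 1.
Satisfying worlds: none.

0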